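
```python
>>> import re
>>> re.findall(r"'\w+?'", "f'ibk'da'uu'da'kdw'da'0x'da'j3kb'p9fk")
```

["'ibk'", "'uu'", "'kdw'", "'0x'", "'j3kb'"]

Scanning left to right: at [1:6] → "'ibk'"; at [8:12] → "'uu'"; at [14:19] → "'kdw'"; at [21:25] → "'0x'"; at [27:33] → "'j3kb'".
No capturing groups, so `findall` returns the 5 full match strings.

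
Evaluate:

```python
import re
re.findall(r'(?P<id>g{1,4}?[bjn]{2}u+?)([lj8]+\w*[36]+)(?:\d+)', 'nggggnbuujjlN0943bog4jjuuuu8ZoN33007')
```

[('ggggnbuu', 'jjlN0943bog4jjuuuu8ZoN33')]

Pattern: 1 to 4 of a literal 'g' (lazy), then exactly 2 of one of [bjn], then one or more of a literal 'u' (lazy) (captured as 'id'); then one or more of one of [lj8], then zero or more of a word character, then one or more of one of [36] (captured); then one or more of a digit (non-capturing group).
With 2 capturing groups, `findall` returns a 2-tuple per match.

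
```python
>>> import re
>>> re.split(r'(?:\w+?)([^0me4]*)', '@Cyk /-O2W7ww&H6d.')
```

Because the pattern has a capturing group, `split` also inserts each captured text between the pieces.

['@', 'yk /-O2W7ww&H6d.', '']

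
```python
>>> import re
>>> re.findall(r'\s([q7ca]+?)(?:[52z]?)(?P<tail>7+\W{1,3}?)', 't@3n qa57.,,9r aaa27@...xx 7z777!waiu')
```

[('qa', '7.'), ('aaa', '7@'), ('7', '777!')]

`findall` packs the 2 group values into a tuple for every match.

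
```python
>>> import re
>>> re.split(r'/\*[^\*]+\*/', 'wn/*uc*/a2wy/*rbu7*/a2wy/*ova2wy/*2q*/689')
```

['wn', 'a2wy', 'a2wy/*ova2wy', '689']

Splitting on the pattern gives 4 pieces.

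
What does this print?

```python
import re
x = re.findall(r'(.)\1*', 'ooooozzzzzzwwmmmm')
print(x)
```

['o', 'z', 'w', 'm']

A backreference is literal: `\1` must see the identical characters the first group matched.
Walking the string: at [0:5] match 'ooooo', group 1 = 'o'; at [5:11] match 'zzzzzz', group 1 = 'z'; at [11:13] match 'ww', group 1 = 'w'; at [13:17] match 'mmmm', group 1 = 'm'.
One capturing group, so `findall` returns just the captured substring from each match — 4 in all.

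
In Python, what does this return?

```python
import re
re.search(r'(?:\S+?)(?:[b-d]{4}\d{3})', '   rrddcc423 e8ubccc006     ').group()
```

'rrddcc423'

The pattern matches one or more of a non-whitespace character (lazy) (non-capturing group); then exactly 4 of a character in [b-d], then exactly 3 of a digit (non-capturing group).
The match spans [3:12] → 'rrddcc423'.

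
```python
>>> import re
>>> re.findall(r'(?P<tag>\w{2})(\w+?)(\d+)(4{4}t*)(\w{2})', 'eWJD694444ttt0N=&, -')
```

[('eW', 'JD', '69', '4444ttt', '0N')]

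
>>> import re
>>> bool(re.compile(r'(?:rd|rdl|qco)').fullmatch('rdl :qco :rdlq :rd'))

False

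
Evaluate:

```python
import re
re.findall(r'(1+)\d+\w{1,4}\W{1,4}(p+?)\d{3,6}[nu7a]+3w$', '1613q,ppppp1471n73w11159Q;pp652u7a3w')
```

[('111', 'pp')]

This matches one or more of a literal '1' (captured); then one or more of a digit; then 1 to 4 of a word character, then 1 to 4 of a non-word character; then one or more of a literal 'p' (lazy) (captured); then 3 to 6 of a digit, then one or more of one of [nu7a], then the literal '3w'; then anchored at the end.
Scanning left to right: at [19:36] match '11159Q;pp652u7a3w', groups = ('111', 'pp').
Multiple groups make `findall` return tuples — one 2-tuple for the one match.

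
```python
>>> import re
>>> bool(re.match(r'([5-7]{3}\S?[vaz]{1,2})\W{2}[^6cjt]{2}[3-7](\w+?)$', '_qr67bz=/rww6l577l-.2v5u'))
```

False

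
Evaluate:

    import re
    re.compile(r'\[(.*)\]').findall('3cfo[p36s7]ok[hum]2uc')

['p36s7]ok[hum']

One capturing group, so `findall` returns just the captured substring from the one match — 1 in all.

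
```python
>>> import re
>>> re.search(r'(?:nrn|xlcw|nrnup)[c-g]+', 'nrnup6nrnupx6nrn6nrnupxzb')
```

None

Unlike `match`, `search` isn't anchored — it looks for the pattern anywhere in the string.
Here nothing in the string fits, so the call returns None.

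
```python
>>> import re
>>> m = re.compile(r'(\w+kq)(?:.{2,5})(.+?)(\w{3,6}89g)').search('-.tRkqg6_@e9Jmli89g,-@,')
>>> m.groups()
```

('tRkq', '9', 'Jmli89g')

The match spans [2:19] → 'tRkqg6_@e9Jmli89g'.
Captured: group 1 = 'tRkq', group 2 = '9', group 3 = 'Jmli89g'.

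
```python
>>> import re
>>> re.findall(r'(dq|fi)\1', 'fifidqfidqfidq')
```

`\1` has to match the exact text group 1 already captured.
Scanning left to right: at [0:4] match 'fifi', group 1 = 'fi'.
One capturing group, so `findall` returns just the captured substring from the one match — 1 in all.

['fi']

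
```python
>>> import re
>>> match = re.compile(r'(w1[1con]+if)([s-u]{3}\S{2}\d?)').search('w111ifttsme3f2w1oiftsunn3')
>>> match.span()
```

Pattern: the literal 'w1', then one or more of one of [1con], then the literal 'if' (captured); then exactly 3 of a character in [s-u], then exactly 2 of a non-whitespace character, then optionally a digit (captured).
`re.search` tries every starting position until one works.
The match spans [0:12] → 'w111ifttsme3'.
Captured: group 1 = 'w111if', group 2 = 'ttsme3'.

(0, 12)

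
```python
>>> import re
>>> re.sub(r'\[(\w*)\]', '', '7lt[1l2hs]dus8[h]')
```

'7ltdus8'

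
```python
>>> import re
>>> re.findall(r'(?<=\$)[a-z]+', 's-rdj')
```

[]

No capturing groups, so `findall` returns the 0 full match strings.
Nothing in the string satisfies the pattern, so the list is empty.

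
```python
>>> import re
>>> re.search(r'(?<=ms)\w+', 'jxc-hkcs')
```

None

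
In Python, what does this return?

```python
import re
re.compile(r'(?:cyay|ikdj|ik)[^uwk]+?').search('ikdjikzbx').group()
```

Alternation tries branches left to right and keeps the first one that lets the overall match succeed at that position.
The match spans [0:5] → 'ikdji'.

'ikdji'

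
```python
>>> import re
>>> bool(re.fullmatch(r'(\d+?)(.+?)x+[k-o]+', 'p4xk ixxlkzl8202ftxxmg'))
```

False

`re.fullmatch` requires the pattern to consume the entire string.
Here there's no way to consume every character, so the call returns None, and `bool(None)` is False.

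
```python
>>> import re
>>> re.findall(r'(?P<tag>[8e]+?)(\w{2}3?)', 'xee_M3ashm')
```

[('e', 'e_')]

This matches one or more of one of [8e] (lazy) (captured as 'tag'); then exactly 2 of a word character, then optionally a literal '3' (captured).
The `?` after the quantifier makes it lazy — it takes as little as possible before letting the rest of the pattern try.
Walking the string: at [1:4] match 'ee_', groups = ('e', 'e_').
Multiple groups make `findall` return tuples — one 2-tuple for the one match.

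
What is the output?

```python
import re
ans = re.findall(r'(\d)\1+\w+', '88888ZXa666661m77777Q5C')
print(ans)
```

['8']

`\1` has to match the exact text group 1 already captured.
One capturing group, so `findall` returns just the captured substring from the one match — 1 in all.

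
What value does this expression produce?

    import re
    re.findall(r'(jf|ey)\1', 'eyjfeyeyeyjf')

['ey']

`\1` has to match the exact text group 1 already captured.
`findall` collects group 1 from the one match (1 total).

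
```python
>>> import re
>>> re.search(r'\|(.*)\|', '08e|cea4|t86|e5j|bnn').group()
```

`search` walks the string left to right and returns the first match it finds.
The match spans [3:17] → '|cea4|t86|e5j|'.
Captured: group 1 = 'cea4|t86|e5j'.

'|cea4|t86|e5j|'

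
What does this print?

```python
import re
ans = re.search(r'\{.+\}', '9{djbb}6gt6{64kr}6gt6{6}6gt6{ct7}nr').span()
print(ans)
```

(1, 33)

`search` walks the string left to right and returns the first match it finds.
The match spans [1:33] → '{djbb}6gt6{64kr}6gt6{6}6gt6{ct7}'.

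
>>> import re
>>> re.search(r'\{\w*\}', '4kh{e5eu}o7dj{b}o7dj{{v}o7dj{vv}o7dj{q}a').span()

(3, 9)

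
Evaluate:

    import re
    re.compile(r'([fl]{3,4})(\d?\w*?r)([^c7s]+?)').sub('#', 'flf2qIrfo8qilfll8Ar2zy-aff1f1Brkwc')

Because the quantifier is non-greedy, it stops expanding at the earliest point where the rest of the pattern can succeed.
Each match is replaced by '#'.

'#o8qi#zy-aff1f1Brkwc'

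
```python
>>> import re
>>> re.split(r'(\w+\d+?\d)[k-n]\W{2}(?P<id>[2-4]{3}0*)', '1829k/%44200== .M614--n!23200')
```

This matches one or more of a word character, then one or more of a digit (lazy), then a digit (captured); then a character in [k-n], then exactly 2 of a non-word character; then exactly 3 of a character in [2-4], then zero or more of the literal '0' (captured as 'id').
Matches to split on: at [0:12] → '1829k/%44200'.
`re.split` interleaves the captured-group text with the surrounding fragments.

['', '1829', '44200', '== .M614--n!23200']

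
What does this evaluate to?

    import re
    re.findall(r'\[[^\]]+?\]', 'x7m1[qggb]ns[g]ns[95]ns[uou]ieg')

['[qggb]', '[g]', '[95]', '[uou]']

`findall` yields the raw match text (4 of them) because the pattern has no groups.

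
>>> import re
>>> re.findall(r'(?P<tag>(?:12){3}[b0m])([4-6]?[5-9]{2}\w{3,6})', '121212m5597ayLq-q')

[('121212m', '5597ayLq')]

Multiple groups make `findall` return tuples — one 2-tuple for the one match.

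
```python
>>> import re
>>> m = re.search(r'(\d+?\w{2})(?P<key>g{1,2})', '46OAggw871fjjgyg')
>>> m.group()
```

The pattern matches one or more of a digit (lazy), then exactly 2 of a word character (captured); then 1 to 2 of a literal 'g' (captured as 'key').
`re.search` scans for the first position where the pattern succeeds.
The match spans [0:6] → '46OAgg'.
Captured: group 1 = '46OA', group 2 = 'gg'.

'46OAgg'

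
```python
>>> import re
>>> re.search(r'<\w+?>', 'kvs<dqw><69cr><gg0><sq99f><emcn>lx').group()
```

'<dqw>'

The match spans [3:8] → '<dqw>'.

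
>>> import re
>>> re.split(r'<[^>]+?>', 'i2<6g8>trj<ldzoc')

['i2', 'trj<ldzoc']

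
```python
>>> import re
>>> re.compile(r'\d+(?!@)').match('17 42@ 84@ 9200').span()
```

`re.match` won't scan ahead — the pattern has to work from the very first character.
The match spans [0:2] → '17'.

(0, 2)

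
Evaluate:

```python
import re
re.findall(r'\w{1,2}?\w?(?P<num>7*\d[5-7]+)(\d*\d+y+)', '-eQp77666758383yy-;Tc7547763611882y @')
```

[('7766675', '8383yy'), ('75', '47763611882y')]

Pattern: 1 to 2 of a word character (lazy), then optionally a word character; then zero or more of the literal '7', then a digit, then one or more of a character in [5-7] (captured as 'num'); then zero or more of a digit, then one or more of a digit, then one or more of the literal 'y' (captured).
With 2 capturing groups, `findall` returns a 2-tuple per match.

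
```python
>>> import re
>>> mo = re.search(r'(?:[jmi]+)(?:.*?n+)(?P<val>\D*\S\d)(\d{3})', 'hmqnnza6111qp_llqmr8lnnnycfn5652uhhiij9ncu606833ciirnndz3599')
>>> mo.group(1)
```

'za6'

The match spans [1:11] → 'mqnnza6111'.
Captured: group 1 = 'za6', group 2 = '111'.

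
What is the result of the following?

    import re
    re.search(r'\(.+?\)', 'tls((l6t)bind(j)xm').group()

'((l6t)'

With the lazy modifier that quantifier settles for the fewest repetitions that let the rest of the pattern succeed (the atoms after it are unaffected and can still be greedy).
Unlike `match`, `search` isn't anchored — it looks for the pattern anywhere in the string.
The match spans [3:9] → '((l6t)'.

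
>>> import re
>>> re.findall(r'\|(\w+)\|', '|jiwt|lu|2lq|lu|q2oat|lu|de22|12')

Scanning left to right: at [0:6] match '|jiwt|', group 1 = 'jiwt'; at [8:13] match '|2lq|', group 1 = '2lq'; at [15:22] match '|q2oat|', group 1 = 'q2oat'; at [24:30] match '|de22|', group 1 = 'de22'.
`findall` collects group 1 from each match (4 total).

['jiwt', '2lq', 'q2oat', 'de22']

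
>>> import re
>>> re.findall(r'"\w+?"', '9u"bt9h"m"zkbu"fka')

['"bt9h"', '"zkbu"']

Scanning left to right: at [2:8] → '"bt9h"'; at [9:15] → '"zkbu"'.
Since nothing is captured, `findall` lists the 2 matched substrings directly.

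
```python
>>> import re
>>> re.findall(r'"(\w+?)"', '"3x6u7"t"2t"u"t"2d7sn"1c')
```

['3x6u7', '2t', 't']

Scanning left to right: at [0:7] match '"3x6u7"', group 1 = '3x6u7'; at [8:12] match '"2t"', group 1 = '2t'; at [13:16] match '"t"', group 1 = 't'.
With a single group, `findall` returns only what that group captured — 3 items.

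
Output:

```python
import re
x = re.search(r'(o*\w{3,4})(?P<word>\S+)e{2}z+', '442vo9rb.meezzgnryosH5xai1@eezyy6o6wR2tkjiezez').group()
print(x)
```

442vo9rb.meezzgnryosH5xai1@eez

This matches zero or more of the literal 'o', then 3 to 4 of a word character (captured); then one or more of a non-whitespace character (captured as 'word'); then exactly 2 of a literal 'e', then one or more of a literal 'z'.
`re.search` scans for the first position where the pattern succeeds.
The match spans [0:30] → '442vo9rb.meezzgnryosH5xai1@eez'.
Captured: group 1 = '442v', group 2 = 'o9rb.meezzgnryosH5xai1@'.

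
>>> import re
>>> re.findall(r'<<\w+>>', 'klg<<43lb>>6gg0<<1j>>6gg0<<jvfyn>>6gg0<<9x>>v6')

['<<43lb>>', '<<1j>>', '<<jvfyn>>', '<<9x>>']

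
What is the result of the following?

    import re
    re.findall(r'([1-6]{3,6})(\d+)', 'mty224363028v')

This matches 3 to 6 of a character in [1-6] (captured); then one or more of a digit (captured).
With 2 capturing groups, `findall` returns a 2-tuple per match.

[('224363', '028')]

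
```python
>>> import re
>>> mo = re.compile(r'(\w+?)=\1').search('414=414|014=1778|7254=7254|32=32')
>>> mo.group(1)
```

A backreference is literal: `\1` must see the identical characters the first group matched.
`re.search` scans for the first position where the pattern succeeds.
The match spans [0:7] → '414=414'.
Captured: group 1 = '414'.

'414'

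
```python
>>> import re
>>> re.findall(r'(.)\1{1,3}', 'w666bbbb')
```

After group 1 captures some text, `\1` only succeeds where that same text appears again.
Because there's exactly one group, `findall` drops the full match and keeps group 1 from each hit.

['6', 'b']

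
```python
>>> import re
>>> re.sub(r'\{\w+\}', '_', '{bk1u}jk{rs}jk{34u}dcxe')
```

'_jk_jk_dcxe'

Matches: at [0:6] → '{bk1u}'; at [8:12] → '{rs}'; at [14:19] → '{34u}'.
`sub` substitutes '_' at each match site.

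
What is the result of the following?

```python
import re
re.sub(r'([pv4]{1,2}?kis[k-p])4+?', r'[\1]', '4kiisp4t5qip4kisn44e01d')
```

'4kiisp4t5qi[p4kisn]4e01d'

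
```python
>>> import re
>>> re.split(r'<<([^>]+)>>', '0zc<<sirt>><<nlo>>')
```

['0zc', 'sirt', '', 'nlo', '']

`re.split` interleaves the captured-group text with the surrounding fragments.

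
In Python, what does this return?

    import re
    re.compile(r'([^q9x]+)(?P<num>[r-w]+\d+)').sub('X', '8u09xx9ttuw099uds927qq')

This matches one or more of any character except [q9x] (captured); then one or more of a character in [r-w], then one or more of a digit (captured as 'num').
Matches: at [0:4] → '8u09'; at [7:14] → 'ttuw099'; at [14:20] → 'uds927'.
Each match is replaced by 'X'.

'Xxx9XXqq'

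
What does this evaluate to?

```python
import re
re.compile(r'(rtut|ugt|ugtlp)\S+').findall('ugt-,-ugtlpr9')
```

Matches: at [0:13] match 'ugt-,-ugtlpr9', group 1 = 'ugt'.
`findall` collects group 1 from the one match (1 total).

['ugt']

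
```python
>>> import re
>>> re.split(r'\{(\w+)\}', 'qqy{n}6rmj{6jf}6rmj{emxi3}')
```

['qqy', 'n', '6rmj', '6jf', '6rmj', 'emxi3', '']

With a capturing group present, the delimiter's captured portion is kept in the result list.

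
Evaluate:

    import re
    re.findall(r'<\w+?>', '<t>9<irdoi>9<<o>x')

`findall` yields the raw match text (3 of them) because the pattern has no groups.

['<t>', '<irdoi>', '<o>']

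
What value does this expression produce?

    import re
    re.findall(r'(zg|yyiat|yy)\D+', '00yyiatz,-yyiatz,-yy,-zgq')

['yyiat']

The regex engine tests alternatives in the order written; an earlier branch that matches wins even if a later one would match more.
Matches: at [2:25] match 'yyiatz,-yyiatz,-yy,-zgq', group 1 = 'yyiat'.
One capturing group, so `findall` returns just the captured substring from the one match — 1 in all.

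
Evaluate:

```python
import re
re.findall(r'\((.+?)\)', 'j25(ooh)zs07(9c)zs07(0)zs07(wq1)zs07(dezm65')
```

['ooh', '9c', '0', 'wq1']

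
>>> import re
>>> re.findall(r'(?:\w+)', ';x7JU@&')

The pattern matches one or more of a word character (non-capturing group).
`findall` yields the raw match text (1 of them) because the pattern has no groups.

['x7JU']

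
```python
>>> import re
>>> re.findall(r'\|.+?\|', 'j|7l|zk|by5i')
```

With the lazy modifier that quantifier settles for the fewest repetitions that let the rest of the pattern succeed (the atoms after it are unaffected and can still be greedy).
Since nothing is captured, `findall` lists the 1 matched substring directly.

['|7l|']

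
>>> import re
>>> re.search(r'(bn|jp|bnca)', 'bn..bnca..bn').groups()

`search` walks the string left to right and returns the first match it finds.
The match spans [0:2] → 'bn'.
Captured: group 1 = 'bn'.

('bn',)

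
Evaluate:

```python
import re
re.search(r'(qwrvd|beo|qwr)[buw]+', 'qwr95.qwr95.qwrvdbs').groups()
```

The match spans [12:18] → 'qwrvdb'.
Captured: group 1 = 'qwrvd'.

('qwrvd',)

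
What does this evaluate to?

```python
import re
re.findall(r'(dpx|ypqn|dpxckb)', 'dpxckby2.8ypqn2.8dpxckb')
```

['dpx', 'ypqn', 'dpx']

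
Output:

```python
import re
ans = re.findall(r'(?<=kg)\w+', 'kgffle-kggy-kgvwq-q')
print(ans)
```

['ffle', 'gy', 'vwq']

The `(?=…)`/`(?<=…)` assertion just peeks at neighbouring text; it doesn't advance the match position.
Walking the string: at [2:6] → 'ffle'; at [9:11] → 'gy'; at [14:17] → 'vwq'.
Since nothing is captured, `findall` lists the 3 matched substrings directly.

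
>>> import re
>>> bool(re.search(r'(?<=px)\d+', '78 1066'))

The positive lookaround only admits positions where the adjacent text matches; those characters stay outside the span.
Here the pattern never matches, so the call returns None, and `bool(None)` is False.

False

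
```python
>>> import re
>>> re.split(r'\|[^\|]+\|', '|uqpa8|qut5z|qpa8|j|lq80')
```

['', 'qut5z', 'j|lq80']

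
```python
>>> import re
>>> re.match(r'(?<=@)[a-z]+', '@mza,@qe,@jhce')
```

None

The positive lookaround only admits positions where the adjacent text matches; those characters stay outside the span.
With `match`, the pattern is implicitly anchored at the beginning.
Here the string doesn't start with a match, so the call returns None.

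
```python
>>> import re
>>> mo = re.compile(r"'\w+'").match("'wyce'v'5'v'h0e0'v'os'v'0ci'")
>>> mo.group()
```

"'wyce'"

`match` is anchored at position 0; if the pattern doesn't fit there, it returns None.
The match spans [0:6] → "'wyce'".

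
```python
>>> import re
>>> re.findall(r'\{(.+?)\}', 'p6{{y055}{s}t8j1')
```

['{y055', 's']

With the lazy modifier that quantifier settles for the fewest repetitions that let the rest of the pattern succeed (the atoms after it are unaffected and can still be greedy).
Matches: at [2:9] match '{{y055}', group 1 = '{y055'; at [9:12] match '{s}', group 1 = 's'.
Because there's exactly one group, `findall` drops the full match and keeps group 1 from each hit.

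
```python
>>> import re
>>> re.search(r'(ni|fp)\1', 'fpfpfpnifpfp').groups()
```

('fp',)

The match spans [0:4] → 'fpfp'.
Captured: group 1 = 'fp'.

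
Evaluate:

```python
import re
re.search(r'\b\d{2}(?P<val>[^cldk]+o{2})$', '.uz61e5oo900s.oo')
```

None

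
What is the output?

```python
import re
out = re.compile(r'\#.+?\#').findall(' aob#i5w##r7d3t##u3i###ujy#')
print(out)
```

Lazy quantifiers expand one character at a time until the remainder of the pattern can match.
Walking the string: at [4:9] → '#i5w#'; at [9:16] → '#r7d3t#'; at [16:21] → '#u3i#'; at [21:27] → '##ujy#'.
Since nothing is captured, `findall` lists the 4 matched substrings directly.

['#i5w#', '#r7d3t#', '#u3i#', '##ujy#']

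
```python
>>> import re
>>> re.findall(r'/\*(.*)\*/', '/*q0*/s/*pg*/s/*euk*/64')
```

['q0*/s/*pg*/s/*euk']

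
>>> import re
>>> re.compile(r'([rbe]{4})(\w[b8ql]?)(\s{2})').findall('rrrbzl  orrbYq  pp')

[('rrrb', 'zl', '  ')]

Pattern: exactly 4 of one of [rbe] (captured); then a word character, then optionally one of [b8ql] (captured); then exactly 2 of whitespace (captured).
Scanning left to right: at [0:8] match 'rrrbzl  ', groups = ('rrrb', 'zl', '  ').
3 groups means the one result is a tuple of 3 captured strings — 1 here.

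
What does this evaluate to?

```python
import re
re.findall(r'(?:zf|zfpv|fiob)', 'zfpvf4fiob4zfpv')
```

Alternation isn't longest-match — the leftmost alternative that fits at this position is chosen.
Matches: at [0:2] → 'zf'; at [6:10] → 'fiob'; at [11:13] → 'zf'.
With no groups in the pattern, `findall` gives back each whole match — 3 here.

['zf', 'fiob', 'zf']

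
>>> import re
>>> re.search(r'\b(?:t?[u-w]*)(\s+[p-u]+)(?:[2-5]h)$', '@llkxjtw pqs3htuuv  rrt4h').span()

(18, 25)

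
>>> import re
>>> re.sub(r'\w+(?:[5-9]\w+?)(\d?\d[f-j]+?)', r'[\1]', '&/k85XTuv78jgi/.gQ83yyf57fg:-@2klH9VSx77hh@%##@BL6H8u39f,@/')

The pattern matches one or more of a word character; then a character in [5-9], then one or more of a word character (lazy) (non-capturing group); then optionally a digit, then a digit, then one or more of a character in [f-j] (lazy) (captured).
Lazy quantifiers expand one character at a time until the remainder of the pattern can match.
Matches: at [2:12] → 'k85XTuv78j'; at [16:26] → 'gQ83yyf57f'; at [30:41] → '2klH9VSx77h'; at [47:56] → 'BL6H8u39f'.
`\1` in the replacement pulls in group 1's text for each match.

'&/[78j]gi/.[57f]g:-@[77h]h@%##@[39f],@/'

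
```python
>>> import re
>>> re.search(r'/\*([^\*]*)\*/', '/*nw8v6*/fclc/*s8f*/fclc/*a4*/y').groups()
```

('nw8v6',)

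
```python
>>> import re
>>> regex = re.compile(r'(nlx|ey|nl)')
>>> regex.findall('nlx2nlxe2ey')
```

`|` is ordered: at each position the engine commits to the first alternative that works.
Walking the string: at [0:3] match 'nlx', group 1 = 'nlx'; at [4:7] match 'nlx', group 1 = 'nlx'; at [9:11] match 'ey', group 1 = 'ey'.
With a single group, `findall` returns only what that group captured — 3 items.

['nlx', 'nlx', 'ey']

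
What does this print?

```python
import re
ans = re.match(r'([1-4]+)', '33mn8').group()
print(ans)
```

33

`match` is anchored at position 0; if the pattern doesn't fit there, it returns None.
The match spans [0:2] → '33'.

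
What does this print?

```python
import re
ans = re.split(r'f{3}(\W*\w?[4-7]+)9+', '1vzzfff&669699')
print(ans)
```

['1vzz', '&66', '699']

This matches exactly 3 of a literal 'f'; then zero or more of a non-word character, then optionally a word character, then one or more of a character in [4-7] (captured); then one or more of a literal '9'.
Because the pattern has a capturing group, `split` also inserts each captured text between the pieces.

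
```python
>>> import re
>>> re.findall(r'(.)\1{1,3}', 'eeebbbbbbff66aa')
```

['e', 'b', 'b', 'f', '6', 'a']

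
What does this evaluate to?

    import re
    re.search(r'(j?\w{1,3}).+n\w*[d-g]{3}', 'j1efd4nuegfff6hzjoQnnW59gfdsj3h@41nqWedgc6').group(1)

'j1ef'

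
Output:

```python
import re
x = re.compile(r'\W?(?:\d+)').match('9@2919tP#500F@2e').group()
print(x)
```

This matches optionally a non-word character; then one or more of a digit (non-capturing group).
`re.match` won't scan ahead — the pattern has to work from the very first character.
The match spans [0:1] → '9'.

9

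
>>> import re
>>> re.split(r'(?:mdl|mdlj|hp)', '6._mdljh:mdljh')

['6._', 'jh:', 'jh']

The regex engine tests alternatives in the order written; an earlier branch that matches wins even if a later one would match more.
Matches to split on: at [3:6] → 'mdl'; at [9:12] → 'mdl'.
`split` removes every match and returns the 3 fragments in between.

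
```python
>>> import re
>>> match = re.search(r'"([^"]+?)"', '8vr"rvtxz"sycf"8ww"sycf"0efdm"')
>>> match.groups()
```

The match spans [3:10] → '"rvtxz"'.
Captured: group 1 = 'rvtxz'.

('rvtxz',)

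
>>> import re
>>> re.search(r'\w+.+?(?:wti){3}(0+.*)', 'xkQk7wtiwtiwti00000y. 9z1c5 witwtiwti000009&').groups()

('00000y. 9z1c5 witwtiwti000009&',)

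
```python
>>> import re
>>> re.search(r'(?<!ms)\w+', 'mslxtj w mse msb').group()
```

`(?!…)`/`(?<!…)` only lets a position through if the neighbouring text does NOT match; no characters are consumed.
The match spans [0:6] → 'mslxtj'.

'mslxtj'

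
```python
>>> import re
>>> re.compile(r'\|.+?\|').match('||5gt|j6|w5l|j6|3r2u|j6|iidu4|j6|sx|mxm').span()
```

Because the quantifier is non-greedy, it stops expanding at the earliest point where the rest of the pattern can succeed.
`re.match` only tries the pattern at the start of the string.
The match spans [0:6] → '||5gt|'.

(0, 6)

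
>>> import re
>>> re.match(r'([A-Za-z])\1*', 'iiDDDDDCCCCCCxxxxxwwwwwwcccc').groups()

The match spans [0:2] → 'ii'.
Captured: group 1 = 'i'.

('i',)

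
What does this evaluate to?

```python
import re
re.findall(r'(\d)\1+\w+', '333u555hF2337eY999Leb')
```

['3']

After group 1 captures some text, `\1` only succeeds where that same text appears again.
Matches: at [0:21] match '333u555hF2337eY999Leb', group 1 = '3'.
`findall` collects group 1 from the one match (1 total).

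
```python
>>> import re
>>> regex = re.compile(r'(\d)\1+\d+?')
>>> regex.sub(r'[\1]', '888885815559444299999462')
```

'[8]81[5][4][9]62'

After group 1 captures some text, `\1` only succeeds where that same text appears again.
Matches: at [0:6] → '888885'; at [8:12] → '5559'; at [12:16] → '4442'; at [16:22] → '999994'.
`\1` in the replacement pulls in group 1's text for each match.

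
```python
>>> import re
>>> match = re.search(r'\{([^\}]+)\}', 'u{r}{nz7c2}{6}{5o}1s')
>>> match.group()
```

'{r}'

`search` walks the string left to right and returns the first match it finds.
The match spans [1:4] → '{r}'.
Captured: group 1 = 'r'.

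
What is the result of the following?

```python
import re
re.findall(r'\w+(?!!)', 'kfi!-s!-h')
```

`(?!…)`/`(?<!…)` only lets a position through if the neighbouring text does NOT match; no characters are consumed.
Scanning left to right: at [0:2] → 'kf'; at [8:9] → 'h'.
With no groups in the pattern, `findall` gives back each whole match — 2 here.

['kf', 'h']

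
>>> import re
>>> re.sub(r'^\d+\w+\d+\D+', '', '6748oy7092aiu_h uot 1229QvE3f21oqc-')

'1229QvE3f21oqc-'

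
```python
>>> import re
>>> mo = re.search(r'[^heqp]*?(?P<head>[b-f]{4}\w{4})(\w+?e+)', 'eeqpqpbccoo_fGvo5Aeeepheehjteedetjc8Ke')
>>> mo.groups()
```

('eedetjc8', 'Ke')

The match spans [26:38] → 'jteedetjc8Ke'.
Captured: group 1 = 'eedetjc8', group 2 = 'Ke'.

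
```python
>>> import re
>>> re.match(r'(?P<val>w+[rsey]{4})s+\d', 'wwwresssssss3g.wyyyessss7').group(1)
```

This matches one or more of the literal 'w', then exactly 4 of one of [rsey] (captured as 'val'); then one or more of a literal 's', then a digit.
`re.match` won't scan ahead — the pattern has to work from the very first character.
The match spans [0:13] → 'wwwresssssss3'.
Captured: group 1 = 'wwwress'.

'wwwress'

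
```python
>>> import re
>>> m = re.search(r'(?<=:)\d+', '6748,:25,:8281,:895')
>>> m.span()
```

(6, 8)

The `(?=…)`/`(?<=…)` assertion just peeks at neighbouring text; it doesn't advance the match position.
`re.search` scans for the first position where the pattern succeeds.
The match spans [6:8] → '25'.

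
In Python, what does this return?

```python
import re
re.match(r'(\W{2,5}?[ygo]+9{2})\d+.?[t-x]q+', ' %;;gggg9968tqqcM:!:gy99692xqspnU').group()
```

' %;;gggg9968tqq'

The pattern matches 2 to 5 of a non-word character (lazy), then one or more of one of [ygo], then exactly 2 of a literal '9' (captured); then one or more of a digit; then optionally any character, then a character in [t-x], then one or more of the literal 'q'.
With `match`, the pattern is implicitly anchored at the beginning.
The match spans [0:15] → ' %;;gggg9968tqq'.
Captured: group 1 = ' %;;gggg99'.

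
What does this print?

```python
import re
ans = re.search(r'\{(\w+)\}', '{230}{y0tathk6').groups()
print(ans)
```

('230',)

`re.search` scans for the first position where the pattern succeeds.
The match spans [0:5] → '{230}'.
Captured: group 1 = '230'.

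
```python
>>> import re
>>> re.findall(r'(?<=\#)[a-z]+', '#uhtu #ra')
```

['uhtu', 'ra']

The `(?=…)`/`(?<=…)` assertion just peeks at neighbouring text; it doesn't advance the match position.
With no groups in the pattern, `findall` gives back each whole match — 2 here.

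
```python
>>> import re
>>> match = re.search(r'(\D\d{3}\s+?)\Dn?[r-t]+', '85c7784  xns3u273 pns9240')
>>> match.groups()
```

Pattern: a non-digit, then exactly 3 of a digit, then one or more of whitespace (lazy) (captured); then a non-digit, then optionally the literal 'n', then one or more of a character in [r-t].
Unlike `match`, `search` isn't anchored — it looks for the pattern anywhere in the string.
The match spans [13:21] → 'u273 pns'.
Captured: group 1 = 'u273 '.

('u273 ',)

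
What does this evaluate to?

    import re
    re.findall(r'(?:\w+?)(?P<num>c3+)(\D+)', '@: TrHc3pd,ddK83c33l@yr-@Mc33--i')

Pattern: one or more of a word character (lazy) (non-capturing group); then the literal 'c', then one or more of the literal '3' (captured as 'num'); then one or more of a non-digit (captured).
Multiple groups make `findall` return tuples — one 2-tuple for each match.

[('c3', 'pd,ddK'), ('c33', 'l@yr-@Mc')]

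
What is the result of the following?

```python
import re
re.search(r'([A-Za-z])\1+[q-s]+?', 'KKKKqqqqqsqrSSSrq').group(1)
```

'K'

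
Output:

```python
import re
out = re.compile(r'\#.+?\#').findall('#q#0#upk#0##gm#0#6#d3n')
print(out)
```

['#q#', '#upk#', '##gm#', '#6#']

Scanning left to right: at [0:3] → '#q#'; at [4:9] → '#upk#'; at [10:15] → '##gm#'; at [16:19] → '#6#'.
`findall` yields the raw match text (4 of them) because the pattern has no groups.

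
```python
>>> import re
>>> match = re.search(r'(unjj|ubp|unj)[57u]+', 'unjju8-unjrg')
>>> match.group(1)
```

'unjj'

The match spans [0:5] → 'unjju'.
Captured: group 1 = 'unjj'.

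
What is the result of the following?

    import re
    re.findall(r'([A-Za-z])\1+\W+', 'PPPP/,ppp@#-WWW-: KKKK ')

A backreference is literal: `\1` must see the identical characters the first group matched.
Matches: at [0:6] match 'PPPP/,', group 1 = 'P'; at [6:12] match 'ppp@#-', group 1 = 'p'; at [12:18] match 'WWW-: ', group 1 = 'W'; at [18:23] match 'KKKK ', group 1 = 'K'.
One capturing group, so `findall` returns just the captured substring from each match — 4 in all.

['P', 'p', 'W', 'K']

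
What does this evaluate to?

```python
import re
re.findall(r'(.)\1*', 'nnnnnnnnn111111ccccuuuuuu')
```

['n', '1', 'c', 'u']

`\1` is not a pattern — it's the concrete string captured by group 1, re-applied verbatim.
With a single group, `findall` returns only what that group captured — 4 items.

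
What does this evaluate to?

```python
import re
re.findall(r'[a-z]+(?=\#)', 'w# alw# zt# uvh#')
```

['w', 'alw', 'zt', 'uvh']

Because the assertion is zero-width, the text it checks is not consumed and won't appear in the result.
Matches: at [0:1] → 'w'; at [3:6] → 'alw'; at [8:10] → 'zt'; at [12:15] → 'uvh'.
`findall` yields the raw match text (4 of them) because the pattern has no groups.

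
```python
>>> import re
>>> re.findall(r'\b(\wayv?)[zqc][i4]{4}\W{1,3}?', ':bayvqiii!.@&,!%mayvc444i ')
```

Pattern: a word boundary (`\b`, zero-width); then a word character, then the literal 'ay', then optionally the literal 'v' (captured); then one of [zqc], then exactly 4 of one of [i4], then 1 to 3 of a non-word character (lazy).
Walking the string: at [16:26] match 'mayvc444i ', group 1 = 'mayv'.
Because there's exactly one group, `findall` drops the full match and keeps group 1 from the one hit.

['mayv']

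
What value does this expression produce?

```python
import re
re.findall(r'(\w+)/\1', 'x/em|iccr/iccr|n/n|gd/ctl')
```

['iccr', 'n']

The backreference `\1` re-matches whatever the first group consumed, character for character.
Walking the string: at [5:14] match 'iccr/iccr', group 1 = 'iccr'; at [15:18] match 'n/n', group 1 = 'n'.
One capturing group, so `findall` returns just the captured substring from each match — 2 in all.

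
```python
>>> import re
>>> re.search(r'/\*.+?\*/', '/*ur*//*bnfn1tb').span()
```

(0, 6)

The match spans [0:6] → '/*ur*/'.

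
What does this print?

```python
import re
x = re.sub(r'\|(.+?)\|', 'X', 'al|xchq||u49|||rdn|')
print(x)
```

alXXX

A `+?`/`*?`/`{m,n}?` starts at its minimum and grows only as far as needed for what follows to match.
Each match is replaced by 'X'.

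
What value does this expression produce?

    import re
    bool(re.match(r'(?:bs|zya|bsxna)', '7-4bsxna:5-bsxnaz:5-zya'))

False

With `match`, the pattern is implicitly anchored at the beginning.
Here the pattern fails at index 0, so the call returns None, and `bool(None)` is False.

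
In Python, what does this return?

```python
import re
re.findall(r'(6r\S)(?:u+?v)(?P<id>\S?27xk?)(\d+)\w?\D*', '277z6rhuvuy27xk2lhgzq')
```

[]

Multiple groups make `findall` return tuples — one 3-tuple for each match.
Nothing in the string satisfies the pattern, so the list is empty.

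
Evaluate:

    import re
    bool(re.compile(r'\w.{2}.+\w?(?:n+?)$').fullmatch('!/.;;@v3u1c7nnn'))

False

This matches a word character; then exactly 2 of any character, then one or more of any character, then optionally a word character; then one or more of a literal 'n' (lazy) (non-capturing group); then anchored at the end.
`re.fullmatch` is like wrapping the pattern in `^…$` (in single-line mode).
Here the pattern can't cover the whole string, so the call returns None, and `bool(None)` is False.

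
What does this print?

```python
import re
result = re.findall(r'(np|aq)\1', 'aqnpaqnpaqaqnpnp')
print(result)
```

`\1` has to match the exact text group 1 already captured.
Scanning left to right: at [8:12] match 'aqaq', group 1 = 'aq'; at [12:16] match 'npnp', group 1 = 'np'.
Because there's exactly one group, `findall` drops the full match and keeps group 1 from each hit.

['aq', 'np']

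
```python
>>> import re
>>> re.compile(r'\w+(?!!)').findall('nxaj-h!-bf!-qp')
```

['nxaj', 'b', 'qp']

Because the assertion is negative and zero-width, positions next to the forbidden text are skipped.
Since nothing is captured, `findall` lists the 3 matched substrings directly.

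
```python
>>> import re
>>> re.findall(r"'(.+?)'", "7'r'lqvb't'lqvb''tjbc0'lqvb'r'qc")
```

Matches: at [1:4] match "'r'", group 1 = 'r'; at [8:11] match "'t'", group 1 = 't'; at [15:23] match "''tjbc0'", group 1 = "'tjbc0"; at [27:30] match "'r'", group 1 = 'r'.
With a single group, `findall` returns only what that group captured — 4 items.

['r', 't', "'tjbc0", 'r']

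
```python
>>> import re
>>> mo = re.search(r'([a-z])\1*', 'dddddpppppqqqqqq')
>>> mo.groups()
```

('d',)

`\1` is not a pattern — it's the concrete string captured by group 1, re-applied verbatim.
`re.search` scans for the first position where the pattern succeeds.
The match spans [0:5] → 'ddddd'.
Captured: group 1 = 'd'.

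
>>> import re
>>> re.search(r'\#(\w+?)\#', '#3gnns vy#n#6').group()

The match spans [9:12] → '#n#'.

'#n#'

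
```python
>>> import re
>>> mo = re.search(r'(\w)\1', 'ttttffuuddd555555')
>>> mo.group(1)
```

't'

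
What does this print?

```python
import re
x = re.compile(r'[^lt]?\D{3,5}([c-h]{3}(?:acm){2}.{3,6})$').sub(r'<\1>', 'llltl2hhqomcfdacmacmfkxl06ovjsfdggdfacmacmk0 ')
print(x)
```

The pattern matches optionally any character except [lt], then 3 to 5 of a non-digit; then exactly 3 of a character in [c-h], then the literal 'acm' repeated 2 times, then 3 to 6 of any character (captured); then anchored at the end.
Matches: at [27:45] → 'vjsfdggdfacmacmk0 '.
The replacement refers to a captured group, so each match is rewritten using its own captured text.

llltl2hhqomcfdacmacmfkxl06o<gdfacmacmk0 >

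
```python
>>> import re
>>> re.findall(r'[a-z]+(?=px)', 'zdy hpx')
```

['h']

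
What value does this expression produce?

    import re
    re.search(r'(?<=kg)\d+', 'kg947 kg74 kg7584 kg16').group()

'947'

Because the assertion is zero-width, the text it checks is not consumed and won't appear in the result.
Unlike `match`, `search` isn't anchored — it looks for the pattern anywhere in the string.
The match spans [2:5] → '947'.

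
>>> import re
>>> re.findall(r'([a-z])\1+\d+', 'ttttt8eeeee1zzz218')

['t', 'e', 'z']

A backreference is literal: `\1` must see the identical characters the first group matched.
Matches: at [0:6] match 'ttttt8', group 1 = 't'; at [6:12] match 'eeeee1', group 1 = 'e'; at [12:18] match 'zzz218', group 1 = 'z'.
With a single group, `findall` returns only what that group captured — 3 items.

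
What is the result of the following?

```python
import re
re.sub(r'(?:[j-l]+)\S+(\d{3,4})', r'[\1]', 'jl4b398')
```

This matches one or more of a character in [j-l] (non-capturing group); then one or more of a non-whitespace character; then 3 to 4 of a digit (captured).
Matches: at [0:7] → 'jl4b398'.
`\1` in the replacement pulls in group 1's text for each match.

'[398]'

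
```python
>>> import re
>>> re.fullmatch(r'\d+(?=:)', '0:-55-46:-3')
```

The `(?=…)`/`(?<=…)` assertion just peeks at neighbouring text; it doesn't advance the match position.
`re.fullmatch` requires the pattern to consume the entire string.
Here the string isn't matched end-to-end, so the call returns None.

None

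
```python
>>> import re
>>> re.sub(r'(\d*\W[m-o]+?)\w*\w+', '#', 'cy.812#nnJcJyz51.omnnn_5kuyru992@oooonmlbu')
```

'cy.###'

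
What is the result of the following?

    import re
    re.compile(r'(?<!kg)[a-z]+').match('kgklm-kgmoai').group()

`(?!…)`/`(?<!…)` only lets a position through if the neighbouring text does NOT match; no characters are consumed.
`re.match` won't scan ahead — the pattern has to work from the very first character.
The match spans [0:5] → 'kgklm'.

'kgklm'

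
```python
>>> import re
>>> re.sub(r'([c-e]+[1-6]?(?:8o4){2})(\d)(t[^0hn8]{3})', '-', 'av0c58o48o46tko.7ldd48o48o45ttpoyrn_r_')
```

'av0-7l-yrn_r_'

The pattern matches one or more of a character in [c-e], then optionally a character in [1-6], then the literal '8o4' repeated 2 times (captured); then a digit (captured); then the literal 't', then exactly 3 of any character except [0hn8] (captured).
`sub` substitutes '-' at each match site.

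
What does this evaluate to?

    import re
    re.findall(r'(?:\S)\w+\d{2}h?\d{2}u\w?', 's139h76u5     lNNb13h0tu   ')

Pattern: a non-whitespace character (non-capturing group); then one or more of a word character, then exactly 2 of a digit, then optionally the literal 'h'; then exactly 2 of a digit, then a literal 'u', then optionally a word character.
Matches: at [0:9] → 's139h76u5'.
`findall` yields the raw match text (1 of them) because the pattern has no groups.

['s139h76u5']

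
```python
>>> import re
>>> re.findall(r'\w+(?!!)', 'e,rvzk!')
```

A negative assertion filters positions out without eating any characters.
Since nothing is captured, `findall` lists the 2 matched substrings directly.

['e', 'rvz']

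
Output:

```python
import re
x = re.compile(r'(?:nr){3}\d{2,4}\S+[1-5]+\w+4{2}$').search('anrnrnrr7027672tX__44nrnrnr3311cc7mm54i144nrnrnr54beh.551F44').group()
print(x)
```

This matches the literal 'nr' repeated 3 times, then 2 to 4 of a digit, then one or more of a non-whitespace character; then one or more of a character in [1-5], then one or more of a word character, then exactly 2 of the literal '4'; then anchored at the end.
`search` walks the string left to right and returns the first match it finds.
The match spans [21:60] → 'nrnrnr3311cc7mm54i144nrnrnr54beh.551F44'.

nrnrnr3311cc7mm54i144nrnrnr54beh.551F44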